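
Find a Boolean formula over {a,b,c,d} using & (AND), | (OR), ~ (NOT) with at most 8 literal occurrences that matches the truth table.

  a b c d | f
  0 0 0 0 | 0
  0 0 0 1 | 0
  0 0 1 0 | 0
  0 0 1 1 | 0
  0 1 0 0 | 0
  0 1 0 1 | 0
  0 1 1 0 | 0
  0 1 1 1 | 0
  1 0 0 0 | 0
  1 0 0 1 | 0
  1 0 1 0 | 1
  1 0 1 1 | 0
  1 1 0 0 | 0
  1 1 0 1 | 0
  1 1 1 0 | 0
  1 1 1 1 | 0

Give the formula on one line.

  ~b = 1111000011110000
  ~a = 1111111100000000
  (~b | ~a) = 1111111111110000
  ~c = 1100110011001100
  ~d = 1010101010101010
  (~d | b) = 1010111110101111
  (~c | (~d | b)) = 1110111111101111
  ((~c | (~d | b)) & c) = 0010001100100011
  ((~b | ~a) & ((~c | (~d | b)) & c)) = 0010001100100000
  (a & ((~b | ~a) & ((~c | (~d | b)) & c))) = 0000000000100000

(a & ((~b | ~a) & ((~c | (~d | b)) & c)))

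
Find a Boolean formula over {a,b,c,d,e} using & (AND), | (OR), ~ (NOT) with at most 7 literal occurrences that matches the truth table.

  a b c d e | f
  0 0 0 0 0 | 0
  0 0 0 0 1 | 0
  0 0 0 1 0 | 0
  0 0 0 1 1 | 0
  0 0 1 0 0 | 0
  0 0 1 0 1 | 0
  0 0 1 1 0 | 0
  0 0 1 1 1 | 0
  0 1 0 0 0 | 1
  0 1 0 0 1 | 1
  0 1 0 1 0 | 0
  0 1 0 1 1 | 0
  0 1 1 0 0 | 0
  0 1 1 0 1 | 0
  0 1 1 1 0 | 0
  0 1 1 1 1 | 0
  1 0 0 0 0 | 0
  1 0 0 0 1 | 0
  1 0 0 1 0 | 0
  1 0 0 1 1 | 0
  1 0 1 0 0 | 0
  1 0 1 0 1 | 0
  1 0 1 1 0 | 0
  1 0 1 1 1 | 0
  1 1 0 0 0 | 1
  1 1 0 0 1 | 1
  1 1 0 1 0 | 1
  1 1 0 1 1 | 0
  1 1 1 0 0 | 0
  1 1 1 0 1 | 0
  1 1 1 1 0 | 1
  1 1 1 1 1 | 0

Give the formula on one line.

(((d & (~e & b)) & a) | (~d & (b & ~c)))

  ~e = 10101010101010101010101010101010
  (~e & b) = 00000000101010100000000010101010
  (d & (~e & b)) = 00000000001000100000000000100010
  ((d & (~e & b)) & a) = 00000000000000000000000000100010
  ~d = 11001100110011001100110011001100
  ~c = 11110000111100001111000011110000
  (b & ~c) = 00000000111100000000000011110000
  (~d & (b & ~c)) = 00000000110000000000000011000000
  (((d & (~e & b)) & a) | (~d & (b & ~c))) = 00000000110000000000000011100010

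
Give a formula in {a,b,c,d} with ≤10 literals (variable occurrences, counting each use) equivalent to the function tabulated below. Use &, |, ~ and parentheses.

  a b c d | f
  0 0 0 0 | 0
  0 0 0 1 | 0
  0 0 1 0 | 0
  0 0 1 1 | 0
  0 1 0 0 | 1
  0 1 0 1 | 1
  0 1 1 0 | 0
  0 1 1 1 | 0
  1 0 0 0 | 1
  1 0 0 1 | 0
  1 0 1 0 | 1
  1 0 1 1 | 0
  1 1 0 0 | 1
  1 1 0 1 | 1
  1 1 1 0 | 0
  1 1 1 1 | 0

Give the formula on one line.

(((a & (b | ~d)) | b) & ((b & ~c) | ~b))

  ~d = 1010101010101010
  (b | ~d) = 1010111110101111
  (a & (b | ~d)) = 0000000010101111
  ((a & (b | ~d)) | b) = 0000111110101111
  ~c = 1100110011001100
  (b & ~c) = 0000110000001100
  ~b = 1111000011110000
  ((b & ~c) | ~b) = 1111110011111100
  (((a & (b | ~d)) | b) & ((b & ~c) | ~b)) = 0000110010101100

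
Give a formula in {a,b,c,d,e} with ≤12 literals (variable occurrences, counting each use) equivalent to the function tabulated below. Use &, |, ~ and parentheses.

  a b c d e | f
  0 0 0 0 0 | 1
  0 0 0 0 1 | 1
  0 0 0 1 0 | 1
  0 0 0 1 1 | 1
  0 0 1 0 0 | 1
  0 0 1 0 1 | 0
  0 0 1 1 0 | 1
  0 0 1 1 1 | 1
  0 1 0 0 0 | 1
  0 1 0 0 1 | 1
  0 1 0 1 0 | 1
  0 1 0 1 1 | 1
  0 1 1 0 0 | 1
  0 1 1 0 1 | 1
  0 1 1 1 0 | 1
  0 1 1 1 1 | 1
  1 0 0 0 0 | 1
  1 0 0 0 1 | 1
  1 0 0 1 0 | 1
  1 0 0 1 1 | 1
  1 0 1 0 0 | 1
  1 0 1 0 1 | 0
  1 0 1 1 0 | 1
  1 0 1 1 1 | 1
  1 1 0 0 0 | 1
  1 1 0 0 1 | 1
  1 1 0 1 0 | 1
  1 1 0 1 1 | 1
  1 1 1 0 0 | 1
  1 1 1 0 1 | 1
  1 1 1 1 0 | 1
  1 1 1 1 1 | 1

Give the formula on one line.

(d | (((~d | ~c) & ((~d & ~e) | b)) | (~c | (e & d))))

  ~d = 11001100110011001100110011001100
  ~c = 11110000111100001111000011110000
  (~d | ~c) = 11111100111111001111110011111100
  ~e = 10101010101010101010101010101010
  (~d & ~e) = 10001000100010001000100010001000
  ((~d & ~e) | b) = 10001000111111111000100011111111
  ((~d | ~c) & ((~d & ~e) | b)) = 10001000111111001000100011111100
  (e & d) = 00010001000100010001000100010001
  (~c | (e & d)) = 11110001111100011111000111110001
  (((~d | ~c) & ((~d & ~e) | b)) | (~c | (e & d))) = 11111001111111011111100111111101
  (d | (((~d | ~c) & ((~d & ~e) | b)) | (~c | (e & d)))) = 11111011111111111111101111111111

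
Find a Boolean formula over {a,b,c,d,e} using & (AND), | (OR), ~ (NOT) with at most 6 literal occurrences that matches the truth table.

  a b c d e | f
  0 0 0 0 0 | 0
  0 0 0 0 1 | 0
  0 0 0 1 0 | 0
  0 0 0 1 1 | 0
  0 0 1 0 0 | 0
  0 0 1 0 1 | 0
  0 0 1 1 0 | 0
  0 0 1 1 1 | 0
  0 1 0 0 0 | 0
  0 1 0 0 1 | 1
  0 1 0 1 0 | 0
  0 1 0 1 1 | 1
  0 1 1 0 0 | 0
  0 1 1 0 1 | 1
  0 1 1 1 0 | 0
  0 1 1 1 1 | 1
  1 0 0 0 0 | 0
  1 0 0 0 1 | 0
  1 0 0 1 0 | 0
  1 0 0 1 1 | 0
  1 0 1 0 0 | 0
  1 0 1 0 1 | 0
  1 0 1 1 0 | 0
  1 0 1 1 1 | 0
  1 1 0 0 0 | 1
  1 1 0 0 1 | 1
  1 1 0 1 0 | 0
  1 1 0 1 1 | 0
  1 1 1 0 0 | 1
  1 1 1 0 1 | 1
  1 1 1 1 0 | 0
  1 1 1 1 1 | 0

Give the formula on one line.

  ~b = 11111111000000001111111100000000
  (a | e) = 01010101010101011111111111111111
  (~b | (a | e)) = 11111111010101011111111111111111
  ((~b | (a | e)) & b) = 00000000010101010000000011111111
  ~a = 11111111111111110000000000000000
  ~d = 11001100110011001100110011001100
  (~a | ~d) = 11111111111111111100110011001100
  (((~b | (a | e)) & b) & (~a | ~d)) = 00000000010101010000000011001100

(((~b | (a | e)) & b) & (~a | ~d))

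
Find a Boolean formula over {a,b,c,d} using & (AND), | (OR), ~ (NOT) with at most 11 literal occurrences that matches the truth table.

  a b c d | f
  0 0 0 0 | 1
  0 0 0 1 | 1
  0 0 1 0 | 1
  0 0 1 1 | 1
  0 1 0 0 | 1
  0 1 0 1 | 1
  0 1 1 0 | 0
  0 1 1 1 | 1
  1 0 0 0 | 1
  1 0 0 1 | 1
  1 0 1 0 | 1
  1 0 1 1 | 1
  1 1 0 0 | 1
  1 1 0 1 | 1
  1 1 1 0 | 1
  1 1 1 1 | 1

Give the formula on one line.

  (c | a) = 0011001111111111
  ~c = 1100110011001100
  (~c | d) = 1101110111011101
  ((c | a) & (~c | d)) = 0001000111011101
  (d | ((c | a) & (~c | d))) = 0101010111011101
  ~d = 1010101010101010
  ~b = 1111000011110000
  (~b | a) = 1111000011111111
  (~d & (~b | a)) = 1010000010101010
  ((d | ((c | a) & (~c | d))) | (~d & (~b | a))) = 1111010111111111
  (((d | ((c | a) & (~c | d))) | (~d & (~b | a))) | ~c) = 1111110111111111

(((d | ((c | a) & (~c | d))) | (~d & (~b | a))) | ~c)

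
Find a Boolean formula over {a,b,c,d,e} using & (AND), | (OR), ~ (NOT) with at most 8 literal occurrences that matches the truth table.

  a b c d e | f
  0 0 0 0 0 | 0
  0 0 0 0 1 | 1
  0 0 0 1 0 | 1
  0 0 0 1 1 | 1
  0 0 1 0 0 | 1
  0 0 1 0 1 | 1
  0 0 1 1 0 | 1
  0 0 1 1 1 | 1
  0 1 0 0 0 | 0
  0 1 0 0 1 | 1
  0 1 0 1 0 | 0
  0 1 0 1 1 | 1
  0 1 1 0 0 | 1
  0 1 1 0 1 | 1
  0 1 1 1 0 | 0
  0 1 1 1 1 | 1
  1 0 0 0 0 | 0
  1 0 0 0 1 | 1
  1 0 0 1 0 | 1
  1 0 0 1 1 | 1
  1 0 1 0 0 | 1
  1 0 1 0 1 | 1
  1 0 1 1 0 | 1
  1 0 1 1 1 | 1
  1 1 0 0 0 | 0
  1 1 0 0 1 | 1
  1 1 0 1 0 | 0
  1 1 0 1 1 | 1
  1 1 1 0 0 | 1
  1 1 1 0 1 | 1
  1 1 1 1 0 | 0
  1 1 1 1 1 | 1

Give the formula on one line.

(((c & ~d) | e) | ((~e & ~b) & ((e & ~d) | d)))

  ~d = 11001100110011001100110011001100
  (c & ~d) = 00001100000011000000110000001100
  ((c & ~d) | e) = 01011101010111010101110101011101
  ~e = 10101010101010101010101010101010
  ~b = 11111111000000001111111100000000
  (~e & ~b) = 10101010000000001010101000000000
  (e & ~d) = 01000100010001000100010001000100
  ((e & ~d) | d) = 01110111011101110111011101110111
  ((~e & ~b) & ((e & ~d) | d)) = 00100010000000000010001000000000
  (((c & ~d) | e) | ((~e & ~b) & ((e & ~d) | d))) = 01111111010111010111111101011101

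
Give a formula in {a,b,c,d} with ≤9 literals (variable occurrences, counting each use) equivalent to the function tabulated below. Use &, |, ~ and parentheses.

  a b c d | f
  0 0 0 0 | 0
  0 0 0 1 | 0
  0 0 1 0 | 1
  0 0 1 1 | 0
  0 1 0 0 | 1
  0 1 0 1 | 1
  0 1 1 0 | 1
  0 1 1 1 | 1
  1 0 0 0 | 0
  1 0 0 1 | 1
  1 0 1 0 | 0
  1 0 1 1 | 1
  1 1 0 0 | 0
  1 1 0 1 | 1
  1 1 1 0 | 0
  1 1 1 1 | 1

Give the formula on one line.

((a & d) | ((b & ~a) | ((c & ~a) & ~d)))

  (a & d) = 0000000001010101
  ~a = 1111111100000000
  (b & ~a) = 0000111100000000
  (c & ~a) = 0011001100000000
  ~d = 1010101010101010
  ((c & ~a) & ~d) = 0010001000000000
  ((b & ~a) | ((c & ~a) & ~d)) = 0010111100000000
  ((a & d) | ((b & ~a) | ((c & ~a) & ~d))) = 0010111101010101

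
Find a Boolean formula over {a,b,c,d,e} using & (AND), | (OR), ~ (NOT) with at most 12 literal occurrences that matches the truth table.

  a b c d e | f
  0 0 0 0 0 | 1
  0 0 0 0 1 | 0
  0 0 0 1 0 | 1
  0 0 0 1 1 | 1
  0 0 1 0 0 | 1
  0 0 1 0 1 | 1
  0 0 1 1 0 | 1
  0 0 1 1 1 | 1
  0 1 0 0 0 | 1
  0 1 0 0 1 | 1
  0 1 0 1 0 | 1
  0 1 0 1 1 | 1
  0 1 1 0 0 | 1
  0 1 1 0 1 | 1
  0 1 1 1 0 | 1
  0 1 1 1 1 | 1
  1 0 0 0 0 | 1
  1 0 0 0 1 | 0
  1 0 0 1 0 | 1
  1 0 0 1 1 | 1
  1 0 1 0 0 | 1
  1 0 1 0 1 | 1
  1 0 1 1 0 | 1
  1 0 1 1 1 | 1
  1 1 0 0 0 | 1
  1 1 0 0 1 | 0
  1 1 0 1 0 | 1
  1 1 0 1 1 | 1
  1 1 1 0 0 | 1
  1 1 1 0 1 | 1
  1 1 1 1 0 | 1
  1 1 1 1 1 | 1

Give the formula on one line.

  ~e = 10101010101010101010101010101010
  (d | ~e) = 10111011101110111011101110111011
  ~a = 11111111111111110000000000000000
  (~a | c) = 11111111111111110000111100001111
  ~d = 11001100110011001100110011001100
  (e | ~d) = 11011101110111011101110111011101
  ((~a | c) & (e | ~d)) = 11011101110111010000110100001101
  (b | c) = 00001111111111110000111111111111
  (((~a | c) & (e | ~d)) & (b | c)) = 00001101110111010000110100001101
  (d | (((~a | c) & (e | ~d)) & (b | c))) = 00111111111111110011111100111111
  ((d | ~e) | (d | (((~a | c) & (e | ~d)) & (b | c)))) = 10111111111111111011111110111111

((d | ~e) | (d | (((~a | c) & (e | ~d)) & (b | c))))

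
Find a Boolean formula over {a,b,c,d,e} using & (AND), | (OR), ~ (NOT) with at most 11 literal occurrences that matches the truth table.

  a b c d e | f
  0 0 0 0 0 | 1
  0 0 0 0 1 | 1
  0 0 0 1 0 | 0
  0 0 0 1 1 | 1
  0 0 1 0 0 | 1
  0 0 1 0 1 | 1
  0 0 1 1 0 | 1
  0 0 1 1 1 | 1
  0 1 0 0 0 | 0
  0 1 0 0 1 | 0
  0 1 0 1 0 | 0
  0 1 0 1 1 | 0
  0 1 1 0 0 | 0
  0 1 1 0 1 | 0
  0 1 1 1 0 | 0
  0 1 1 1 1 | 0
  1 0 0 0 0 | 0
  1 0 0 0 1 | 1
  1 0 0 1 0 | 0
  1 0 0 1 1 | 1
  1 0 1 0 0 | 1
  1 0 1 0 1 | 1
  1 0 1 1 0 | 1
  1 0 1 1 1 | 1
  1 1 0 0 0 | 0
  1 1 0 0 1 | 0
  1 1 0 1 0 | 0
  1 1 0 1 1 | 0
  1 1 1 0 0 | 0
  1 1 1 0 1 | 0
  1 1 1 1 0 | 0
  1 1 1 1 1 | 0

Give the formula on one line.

  ~b = 11111111000000001111111100000000
  ~d = 11001100110011001100110011001100
  ~a = 11111111111111110000000000000000
  (~d & ~a) = 11001100110011000000000000000000
  (e | (~d & ~a)) = 11011101110111010101010101010101
  (~b | d) = 11111111001100111111111100110011
  (e | c) = 01011111010111110101111101011111
  ((~b | d) & (e | c)) = 01011111000100110101111100010011
  (b | ((~b | d) & (e | c))) = 01011111111111110101111111111111
  ((e | (~d & ~a)) | (b | ((~b | d) & (e | c)))) = 11011111111111110101111111111111
  (~b & ((e | (~d & ~a)) | (b | ((~b | d) & (e | c))))) = 11011111000000000101111100000000

(~b & ((e | (~d & ~a)) | (b | ((~b | d) & (e | c)))))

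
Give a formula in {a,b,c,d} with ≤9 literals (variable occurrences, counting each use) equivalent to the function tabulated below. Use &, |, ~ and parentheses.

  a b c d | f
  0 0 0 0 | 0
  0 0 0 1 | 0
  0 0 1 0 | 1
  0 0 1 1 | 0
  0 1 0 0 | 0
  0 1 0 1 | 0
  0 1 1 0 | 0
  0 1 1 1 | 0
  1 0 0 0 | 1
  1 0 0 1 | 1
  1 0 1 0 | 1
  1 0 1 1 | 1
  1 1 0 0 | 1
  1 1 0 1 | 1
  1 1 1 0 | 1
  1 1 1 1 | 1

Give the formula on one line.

  ~b = 1111000011110000
  ~d = 1010101010101010
  (~b & ~d) = 1010000010100000
  (c & b) = 0000001100000011
  ((c & b) & a) = 0000000000000011
  ((~b & ~d) | ((c & b) & a)) = 1010000010100011
  (~d & c) = 0010001000100010
  ((~d & c) | d) = 0111011101110111
  (((~b & ~d) | ((c & b) & a)) & ((~d & c) | d)) = 0010000000100011
  (a | (((~b & ~d) | ((c & b) & a)) & ((~d & c) | d))) = 0010000011111111

(a | (((~b & ~d) | ((c & b) & a)) & ((~d & c) | d)))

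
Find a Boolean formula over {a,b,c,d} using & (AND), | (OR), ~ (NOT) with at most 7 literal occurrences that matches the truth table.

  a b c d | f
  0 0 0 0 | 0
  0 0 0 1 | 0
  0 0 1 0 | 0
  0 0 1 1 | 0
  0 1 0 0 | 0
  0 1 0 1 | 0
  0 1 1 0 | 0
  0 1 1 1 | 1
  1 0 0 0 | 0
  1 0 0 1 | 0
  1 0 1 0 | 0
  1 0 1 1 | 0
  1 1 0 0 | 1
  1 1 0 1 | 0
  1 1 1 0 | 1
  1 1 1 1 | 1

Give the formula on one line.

  (a | d) = 0101010111111111
  ~d = 1010101010101010
  (c | ~d) = 1011101110111011
  ((a | d) & (c | ~d)) = 0001000110111011
  (((a | d) & (c | ~d)) & b) = 0000000100001011

(((a | d) & (c | ~d)) & b)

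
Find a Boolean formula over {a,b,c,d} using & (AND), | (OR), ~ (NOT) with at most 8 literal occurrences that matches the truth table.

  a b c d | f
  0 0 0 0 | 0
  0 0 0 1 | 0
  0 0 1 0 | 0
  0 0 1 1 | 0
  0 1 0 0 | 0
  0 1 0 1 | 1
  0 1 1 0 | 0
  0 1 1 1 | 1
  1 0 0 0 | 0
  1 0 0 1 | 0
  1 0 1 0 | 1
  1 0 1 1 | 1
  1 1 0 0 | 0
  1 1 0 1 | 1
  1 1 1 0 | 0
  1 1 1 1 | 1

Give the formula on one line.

((d & b) | ((a & c) & ~b))

  (d & b) = 0000010100000101
  (a & c) = 0000000000110011
  ~b = 1111000011110000
  ((a & c) & ~b) = 0000000000110000
  ((d & b) | ((a & c) & ~b)) = 0000010100110101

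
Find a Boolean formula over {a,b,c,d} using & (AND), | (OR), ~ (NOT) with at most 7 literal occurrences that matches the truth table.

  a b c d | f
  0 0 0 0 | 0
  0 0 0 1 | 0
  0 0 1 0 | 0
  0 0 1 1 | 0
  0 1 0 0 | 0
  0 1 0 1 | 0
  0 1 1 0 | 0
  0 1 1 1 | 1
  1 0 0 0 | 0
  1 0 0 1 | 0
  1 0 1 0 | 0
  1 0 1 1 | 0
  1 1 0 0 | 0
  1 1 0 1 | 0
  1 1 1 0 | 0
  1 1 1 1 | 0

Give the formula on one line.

(((b & d) & ~a) & c)

  (b & d) = 0000010100000101
  ~a = 1111111100000000
  ((b & d) & ~a) = 0000010100000000
  (((b & d) & ~a) & c) = 0000000100000000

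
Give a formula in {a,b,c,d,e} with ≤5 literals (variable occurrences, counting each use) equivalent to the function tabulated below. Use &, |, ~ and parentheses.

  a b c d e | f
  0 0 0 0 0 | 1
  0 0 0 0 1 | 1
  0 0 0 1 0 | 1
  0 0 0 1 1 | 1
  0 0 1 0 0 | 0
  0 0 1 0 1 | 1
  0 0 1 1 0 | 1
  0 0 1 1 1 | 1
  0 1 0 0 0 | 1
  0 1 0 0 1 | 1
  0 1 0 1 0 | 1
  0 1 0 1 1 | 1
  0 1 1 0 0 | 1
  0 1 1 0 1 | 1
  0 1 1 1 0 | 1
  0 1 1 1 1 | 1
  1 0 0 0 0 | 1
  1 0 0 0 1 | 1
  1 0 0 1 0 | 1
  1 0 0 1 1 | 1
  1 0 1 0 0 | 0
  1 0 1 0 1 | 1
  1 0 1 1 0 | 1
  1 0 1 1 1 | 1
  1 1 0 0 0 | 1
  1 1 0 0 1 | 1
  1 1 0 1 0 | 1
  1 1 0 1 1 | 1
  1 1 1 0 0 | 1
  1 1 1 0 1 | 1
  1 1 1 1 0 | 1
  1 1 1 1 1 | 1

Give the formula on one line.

  ~c = 11110000111100001111000011110000
  (~c | e) = 11110101111101011111010111110101
  (b | d) = 00110011111111110011001111111111
  ((~c | e) | (b | d)) = 11110111111111111111011111111111

((~c | e) | (b | d))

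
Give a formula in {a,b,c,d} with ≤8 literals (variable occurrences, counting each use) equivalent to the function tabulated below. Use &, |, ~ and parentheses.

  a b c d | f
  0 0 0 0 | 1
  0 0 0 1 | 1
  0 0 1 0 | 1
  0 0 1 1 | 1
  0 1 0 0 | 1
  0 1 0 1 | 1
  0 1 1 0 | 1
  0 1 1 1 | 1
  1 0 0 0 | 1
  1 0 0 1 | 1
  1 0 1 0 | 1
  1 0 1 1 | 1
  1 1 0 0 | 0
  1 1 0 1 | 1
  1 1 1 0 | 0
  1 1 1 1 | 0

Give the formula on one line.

  ~b = 1111000011110000
  ~c = 1100110011001100
  ~d = 1010101010101010
  (~c | ~d) = 1110111011101110
  (d & (~c | ~d)) = 0100010001000100
  (~b | (d & (~c | ~d))) = 1111010011110100
  ~a = 1111111100000000
  ((~b | (d & (~c | ~d))) | ~a) = 1111111111110100

((~b | (d & (~c | ~d))) | ~a)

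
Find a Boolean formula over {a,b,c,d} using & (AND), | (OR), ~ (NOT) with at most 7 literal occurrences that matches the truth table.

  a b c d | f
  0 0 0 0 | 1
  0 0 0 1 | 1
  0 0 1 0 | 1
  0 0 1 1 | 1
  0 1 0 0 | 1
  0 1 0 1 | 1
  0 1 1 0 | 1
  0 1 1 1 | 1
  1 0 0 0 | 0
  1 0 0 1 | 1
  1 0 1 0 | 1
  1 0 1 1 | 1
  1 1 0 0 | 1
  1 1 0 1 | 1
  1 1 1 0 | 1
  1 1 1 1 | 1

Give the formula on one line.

  (c | d) = 0111011101110111
  (b | (c | d)) = 0111111101111111
  ~a = 1111111100000000
  ((b | (c | d)) | ~a) = 1111111101111111

((b | (c | d)) | ~a)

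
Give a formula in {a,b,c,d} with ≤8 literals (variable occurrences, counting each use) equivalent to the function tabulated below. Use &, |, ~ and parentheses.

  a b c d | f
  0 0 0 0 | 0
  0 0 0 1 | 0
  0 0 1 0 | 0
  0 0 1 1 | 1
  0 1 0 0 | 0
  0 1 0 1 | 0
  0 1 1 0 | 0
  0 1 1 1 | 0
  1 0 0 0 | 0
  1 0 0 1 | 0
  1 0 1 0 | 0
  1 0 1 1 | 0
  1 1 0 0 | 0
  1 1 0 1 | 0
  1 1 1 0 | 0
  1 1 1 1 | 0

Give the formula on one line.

  (d & c) = 0001000100010001
  ((d & c) | b) = 0001111100011111
  ~a = 1111111100000000
  (((d & c) | b) & ~a) = 0001111100000000
  ~b = 1111000011110000
  (a | ~b) = 1111000011111111
  ~c = 1100110011001100
  (~b | ~c) = 1111110011111100
  ((a | ~b) & (~b | ~c)) = 1111000011111100
  ((((d & c) | b) & ~a) & ((a | ~b) & (~b | ~c))) = 0001000000000000

((((d & c) | b) & ~a) & ((a | ~b) & (~b | ~c)))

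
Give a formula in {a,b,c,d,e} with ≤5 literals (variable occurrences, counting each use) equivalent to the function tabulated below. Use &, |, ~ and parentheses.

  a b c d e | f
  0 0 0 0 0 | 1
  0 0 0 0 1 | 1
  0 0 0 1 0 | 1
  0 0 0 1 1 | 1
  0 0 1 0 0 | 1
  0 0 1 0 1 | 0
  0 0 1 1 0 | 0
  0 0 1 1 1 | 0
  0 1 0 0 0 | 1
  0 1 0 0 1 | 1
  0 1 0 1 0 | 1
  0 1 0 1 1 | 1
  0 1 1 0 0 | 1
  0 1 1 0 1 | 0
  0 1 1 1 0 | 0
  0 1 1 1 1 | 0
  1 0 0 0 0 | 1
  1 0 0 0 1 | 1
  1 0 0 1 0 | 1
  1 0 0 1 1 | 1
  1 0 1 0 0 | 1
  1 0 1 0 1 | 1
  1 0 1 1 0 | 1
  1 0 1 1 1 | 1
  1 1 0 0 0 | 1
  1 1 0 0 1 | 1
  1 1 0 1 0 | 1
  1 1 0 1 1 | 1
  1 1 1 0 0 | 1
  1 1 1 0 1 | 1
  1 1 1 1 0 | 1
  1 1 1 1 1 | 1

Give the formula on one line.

  ~c = 11110000111100001111000011110000
  (~c | a) = 11110000111100001111111111111111
  ~d = 11001100110011001100110011001100
  ~e = 10101010101010101010101010101010
  (~d & ~e) = 10001000100010001000100010001000
  ((~c | a) | (~d & ~e)) = 11111000111110001111111111111111

((~c | a) | (~d & ~e))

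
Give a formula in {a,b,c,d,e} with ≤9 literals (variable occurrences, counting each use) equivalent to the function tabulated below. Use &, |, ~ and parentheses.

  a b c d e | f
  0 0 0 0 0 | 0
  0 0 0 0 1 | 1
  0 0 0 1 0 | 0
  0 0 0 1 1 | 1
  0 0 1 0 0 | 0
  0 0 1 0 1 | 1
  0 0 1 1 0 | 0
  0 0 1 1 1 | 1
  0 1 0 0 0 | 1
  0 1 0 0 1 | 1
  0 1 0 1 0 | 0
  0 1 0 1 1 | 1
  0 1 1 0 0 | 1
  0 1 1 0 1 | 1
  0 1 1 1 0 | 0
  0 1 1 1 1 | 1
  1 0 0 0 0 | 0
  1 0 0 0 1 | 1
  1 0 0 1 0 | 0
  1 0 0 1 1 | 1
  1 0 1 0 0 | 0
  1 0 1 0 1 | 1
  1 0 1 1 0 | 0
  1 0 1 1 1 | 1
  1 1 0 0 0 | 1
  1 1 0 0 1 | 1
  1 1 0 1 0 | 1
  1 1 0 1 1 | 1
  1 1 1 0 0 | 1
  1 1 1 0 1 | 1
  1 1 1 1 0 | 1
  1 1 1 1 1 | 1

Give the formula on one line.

(((e | a) & (e | b)) | (b & ~d))

  (e | a) = 01010101010101011111111111111111
  (e | b) = 01010101111111110101010111111111
  ((e | a) & (e | b)) = 01010101010101010101010111111111
  ~d = 11001100110011001100110011001100
  (b & ~d) = 00000000110011000000000011001100
  (((e | a) & (e | b)) | (b & ~d)) = 01010101110111010101010111111111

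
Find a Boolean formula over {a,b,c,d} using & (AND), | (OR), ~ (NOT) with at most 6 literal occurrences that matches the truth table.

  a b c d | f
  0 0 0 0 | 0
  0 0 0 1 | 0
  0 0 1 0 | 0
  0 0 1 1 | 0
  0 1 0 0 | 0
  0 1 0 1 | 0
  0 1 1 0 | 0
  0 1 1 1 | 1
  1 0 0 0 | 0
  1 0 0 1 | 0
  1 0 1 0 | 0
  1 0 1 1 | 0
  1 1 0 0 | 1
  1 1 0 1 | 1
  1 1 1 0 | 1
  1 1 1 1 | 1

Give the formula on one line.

  (c | a) = 0011001111111111
  (d | a) = 0101010111111111
  ((c | a) & (d | a)) = 0001000111111111
  (((c | a) & (d | a)) & b) = 0000000100001111

(((c | a) & (d | a)) & b)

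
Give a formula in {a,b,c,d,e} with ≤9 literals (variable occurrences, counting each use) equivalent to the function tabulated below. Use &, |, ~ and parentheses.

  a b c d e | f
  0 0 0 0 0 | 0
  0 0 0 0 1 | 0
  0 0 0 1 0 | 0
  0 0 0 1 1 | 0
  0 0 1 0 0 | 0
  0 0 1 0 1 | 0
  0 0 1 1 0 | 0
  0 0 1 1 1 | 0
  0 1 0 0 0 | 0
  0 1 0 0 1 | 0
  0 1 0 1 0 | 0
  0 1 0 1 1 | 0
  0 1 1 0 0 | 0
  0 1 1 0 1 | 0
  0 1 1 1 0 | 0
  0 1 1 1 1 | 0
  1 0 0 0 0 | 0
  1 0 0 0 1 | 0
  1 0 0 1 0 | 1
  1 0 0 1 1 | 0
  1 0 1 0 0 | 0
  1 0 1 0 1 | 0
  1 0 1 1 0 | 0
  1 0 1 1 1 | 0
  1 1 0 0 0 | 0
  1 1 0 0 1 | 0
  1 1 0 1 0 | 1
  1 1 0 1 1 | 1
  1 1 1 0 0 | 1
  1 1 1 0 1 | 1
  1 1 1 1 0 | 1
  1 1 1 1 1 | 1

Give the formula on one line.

  ~c = 11110000111100001111000011110000
  (b | ~c) = 11110000111111111111000011111111
  (c | d) = 00111111001111110011111100111111
  ((b | ~c) & (c | d)) = 00110000001111110011000000111111
  ~e = 10101010101010101010101010101010
  (d & ~e) = 00100010001000100010001000100010
  (b | (d & ~e)) = 00100010111111110010001011111111
  ((b | (d & ~e)) & a) = 00000000000000000010001011111111
  (((b | ~c) & (c | d)) & ((b | (d & ~e)) & a)) = 00000000000000000010000000111111

(((b | ~c) & (c | d)) & ((b | (d & ~e)) & a))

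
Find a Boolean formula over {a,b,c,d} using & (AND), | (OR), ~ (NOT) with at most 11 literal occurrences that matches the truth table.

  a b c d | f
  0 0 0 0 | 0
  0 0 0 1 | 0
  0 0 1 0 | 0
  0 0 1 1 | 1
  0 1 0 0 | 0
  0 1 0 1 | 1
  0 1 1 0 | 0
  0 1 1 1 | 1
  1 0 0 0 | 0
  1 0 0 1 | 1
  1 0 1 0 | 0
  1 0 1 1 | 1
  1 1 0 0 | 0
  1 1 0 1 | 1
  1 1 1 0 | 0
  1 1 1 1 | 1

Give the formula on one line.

  ~b = 1111000011110000
  (c | ~b) = 1111001111110011
  ~d = 1010101010101010
  ((c | ~b) | ~d) = 1111101111111011
  (c | a) = 0011001111111111
  (((c | ~b) | ~d) & (c | a)) = 0011001111111011
  ~a = 1111111100000000
  ((((c | ~b) | ~d) & (c | a)) & ~a) = 0011001100000000
  (b | a) = 0000111111111111
  (((((c | ~b) | ~d) & (c | a)) & ~a) | (b | a)) = 0011111111111111
  ((((((c | ~b) | ~d) & (c | a)) & ~a) | (b | a)) & d) = 0001010101010101

((((((c | ~b) | ~d) & (c | a)) & ~a) | (b | a)) & d)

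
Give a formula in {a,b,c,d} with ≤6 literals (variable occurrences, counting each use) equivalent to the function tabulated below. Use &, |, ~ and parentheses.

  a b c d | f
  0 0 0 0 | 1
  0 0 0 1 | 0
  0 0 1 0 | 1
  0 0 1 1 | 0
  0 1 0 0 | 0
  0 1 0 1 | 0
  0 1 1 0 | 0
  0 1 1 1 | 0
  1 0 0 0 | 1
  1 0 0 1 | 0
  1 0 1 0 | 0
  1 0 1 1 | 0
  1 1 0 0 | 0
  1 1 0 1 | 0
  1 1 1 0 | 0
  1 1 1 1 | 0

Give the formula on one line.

  ~a = 1111111100000000
  ~c = 1100110011001100
  (~a | ~c) = 1111111111001100
  ~b = 1111000011110000
  ~d = 1010101010101010
  (~b & ~d) = 1010000010100000
  ((~a | ~c) & (~b & ~d)) = 1010000010000000

((~a | ~c) & (~b & ~d))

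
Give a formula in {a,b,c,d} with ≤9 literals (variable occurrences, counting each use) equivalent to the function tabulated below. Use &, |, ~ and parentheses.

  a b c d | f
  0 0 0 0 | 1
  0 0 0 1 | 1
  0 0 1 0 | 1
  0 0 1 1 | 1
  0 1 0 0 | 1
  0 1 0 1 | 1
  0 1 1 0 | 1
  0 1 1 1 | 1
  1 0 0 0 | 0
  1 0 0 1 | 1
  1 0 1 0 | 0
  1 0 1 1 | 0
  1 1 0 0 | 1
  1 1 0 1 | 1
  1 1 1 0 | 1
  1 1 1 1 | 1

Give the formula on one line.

((~a & (c | ~b)) | ((~c | b) & (d | (b & ~d))))

  ~a = 1111111100000000
  ~b = 1111000011110000
  (c | ~b) = 1111001111110011
  (~a & (c | ~b)) = 1111001100000000
  ~c = 1100110011001100
  (~c | b) = 1100111111001111
  ~d = 1010101010101010
  (b & ~d) = 0000101000001010
  (d | (b & ~d)) = 0101111101011111
  ((~c | b) & (d | (b & ~d))) = 0100111101001111
  ((~a & (c | ~b)) | ((~c | b) & (d | (b & ~d)))) = 1111111101001111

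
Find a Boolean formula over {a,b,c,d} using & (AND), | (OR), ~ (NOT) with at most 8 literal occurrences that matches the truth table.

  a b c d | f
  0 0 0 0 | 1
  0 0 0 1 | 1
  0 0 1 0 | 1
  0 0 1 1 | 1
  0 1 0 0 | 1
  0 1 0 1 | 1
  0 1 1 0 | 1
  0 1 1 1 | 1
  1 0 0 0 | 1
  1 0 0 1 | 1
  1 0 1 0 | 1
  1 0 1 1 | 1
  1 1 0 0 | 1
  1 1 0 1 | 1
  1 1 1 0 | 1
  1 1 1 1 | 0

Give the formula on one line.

(((~c | ~d) | ~a) | (~b | (~c & (c | (d | b)))))

  ~c = 1100110011001100
  ~d = 1010101010101010
  (~c | ~d) = 1110111011101110
  ~a = 1111111100000000
  ((~c | ~d) | ~a) = 1111111111101110
  ~b = 1111000011110000
  (d | b) = 0101111101011111
  (c | (d | b)) = 0111111101111111
  (~c & (c | (d | b))) = 0100110001001100
  (~b | (~c & (c | (d | b)))) = 1111110011111100
  (((~c | ~d) | ~a) | (~b | (~c & (c | (d | b))))) = 1111111111111110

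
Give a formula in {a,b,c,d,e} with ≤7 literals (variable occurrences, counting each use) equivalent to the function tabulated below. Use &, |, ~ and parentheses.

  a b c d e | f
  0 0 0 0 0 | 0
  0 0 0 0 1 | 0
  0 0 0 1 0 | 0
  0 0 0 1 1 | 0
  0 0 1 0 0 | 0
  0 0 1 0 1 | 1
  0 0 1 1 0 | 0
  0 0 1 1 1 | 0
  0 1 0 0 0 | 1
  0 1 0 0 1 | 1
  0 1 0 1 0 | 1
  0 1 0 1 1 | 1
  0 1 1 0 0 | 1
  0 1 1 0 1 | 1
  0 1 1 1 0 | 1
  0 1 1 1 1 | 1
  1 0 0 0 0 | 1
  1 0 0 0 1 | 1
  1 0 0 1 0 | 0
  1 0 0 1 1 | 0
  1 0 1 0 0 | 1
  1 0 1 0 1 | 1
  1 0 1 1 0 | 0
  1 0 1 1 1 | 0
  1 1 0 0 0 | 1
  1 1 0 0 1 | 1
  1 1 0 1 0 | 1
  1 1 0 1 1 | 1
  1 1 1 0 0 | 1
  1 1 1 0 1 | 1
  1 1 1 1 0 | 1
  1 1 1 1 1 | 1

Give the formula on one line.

  ~d = 11001100110011001100110011001100
  (~d | b) = 11001100111111111100110011111111
  (~d & c) = 00001100000011000000110000001100
  (e & (~d & c)) = 00000100000001000000010000000100
  ((e & (~d & c)) | b) = 00000100111111110000010011111111
  (a | ((e & (~d & c)) | b)) = 00000100111111111111111111111111
  ((~d | b) & (a | ((e & (~d & c)) | b))) = 00000100111111111100110011111111

((~d | b) & (a | ((e & (~d & c)) | b)))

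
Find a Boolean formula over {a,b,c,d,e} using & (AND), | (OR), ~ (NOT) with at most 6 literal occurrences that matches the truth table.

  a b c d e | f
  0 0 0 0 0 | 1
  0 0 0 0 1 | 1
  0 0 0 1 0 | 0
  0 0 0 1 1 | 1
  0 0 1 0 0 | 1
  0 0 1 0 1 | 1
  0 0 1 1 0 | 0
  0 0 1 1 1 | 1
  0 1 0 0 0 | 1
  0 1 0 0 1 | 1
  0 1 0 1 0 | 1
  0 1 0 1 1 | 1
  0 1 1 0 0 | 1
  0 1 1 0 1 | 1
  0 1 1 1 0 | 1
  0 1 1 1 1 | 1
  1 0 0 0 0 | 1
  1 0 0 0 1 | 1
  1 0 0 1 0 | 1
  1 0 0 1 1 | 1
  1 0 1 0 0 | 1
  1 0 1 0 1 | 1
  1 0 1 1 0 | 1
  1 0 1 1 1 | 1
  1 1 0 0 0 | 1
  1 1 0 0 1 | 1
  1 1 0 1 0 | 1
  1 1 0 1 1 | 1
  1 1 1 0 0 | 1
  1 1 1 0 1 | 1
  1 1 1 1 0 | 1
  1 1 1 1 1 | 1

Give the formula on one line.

((b | ~d) | ((e | ~d) | a))

  ~d = 11001100110011001100110011001100
  (b | ~d) = 11001100111111111100110011111111
  (e | ~d) = 11011101110111011101110111011101
  ((e | ~d) | a) = 11011101110111011111111111111111
  ((b | ~d) | ((e | ~d) | a)) = 11011101111111111111111111111111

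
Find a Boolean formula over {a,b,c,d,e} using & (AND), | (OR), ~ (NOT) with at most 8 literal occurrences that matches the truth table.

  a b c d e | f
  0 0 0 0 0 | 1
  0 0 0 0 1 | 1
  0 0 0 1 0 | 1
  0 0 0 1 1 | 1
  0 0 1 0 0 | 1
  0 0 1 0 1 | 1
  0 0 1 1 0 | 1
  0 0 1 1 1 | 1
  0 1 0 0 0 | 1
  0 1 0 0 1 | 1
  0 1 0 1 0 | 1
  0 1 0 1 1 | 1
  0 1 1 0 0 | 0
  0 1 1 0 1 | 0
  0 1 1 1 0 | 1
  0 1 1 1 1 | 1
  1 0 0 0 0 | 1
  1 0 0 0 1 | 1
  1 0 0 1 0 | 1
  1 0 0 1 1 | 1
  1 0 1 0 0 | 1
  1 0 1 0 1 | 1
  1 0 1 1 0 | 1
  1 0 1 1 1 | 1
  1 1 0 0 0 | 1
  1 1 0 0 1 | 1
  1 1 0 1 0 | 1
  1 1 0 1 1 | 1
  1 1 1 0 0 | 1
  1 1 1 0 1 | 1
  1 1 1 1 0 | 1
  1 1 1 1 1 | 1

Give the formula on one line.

  ~b = 11111111000000001111111100000000
  (e & ~b) = 01010101000000000101010100000000
  (a | (e & ~b)) = 01010101000000001111111111111111
  ~c = 11110000111100001111000011110000
  (d | ~c) = 11110011111100111111001111110011
  ((a | (e & ~b)) | (d | ~c)) = 11110111111100111111111111111111
  (c & ~b) = 00001111000000000000111100000000
  (((a | (e & ~b)) | (d | ~c)) | (c & ~b)) = 11111111111100111111111111111111

(((a | (e & ~b)) | (d | ~c)) | (c & ~b))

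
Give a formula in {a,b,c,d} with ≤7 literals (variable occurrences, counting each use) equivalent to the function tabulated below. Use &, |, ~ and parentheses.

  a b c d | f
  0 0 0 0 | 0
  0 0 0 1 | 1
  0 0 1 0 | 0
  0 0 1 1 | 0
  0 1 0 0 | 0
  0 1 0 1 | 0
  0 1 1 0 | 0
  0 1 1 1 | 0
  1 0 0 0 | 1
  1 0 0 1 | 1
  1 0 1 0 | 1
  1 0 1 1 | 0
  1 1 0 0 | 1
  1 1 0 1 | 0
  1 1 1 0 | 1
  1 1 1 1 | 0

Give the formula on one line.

  ~c = 1100110011001100
  ~b = 1111000011110000
  (~b & d) = 0101000001010000
  (~c & (~b & d)) = 0100000001000000
  ~d = 1010101010101010
  (~b | ~d) = 1111101011111010
  (a & (~b | ~d)) = 0000000011111010
  (~d & (a & (~b | ~d))) = 0000000010101010
  ((~c & (~b & d)) | (~d & (a & (~b | ~d)))) = 0100000011101010

((~c & (~b & d)) | (~d & (a & (~b | ~d))))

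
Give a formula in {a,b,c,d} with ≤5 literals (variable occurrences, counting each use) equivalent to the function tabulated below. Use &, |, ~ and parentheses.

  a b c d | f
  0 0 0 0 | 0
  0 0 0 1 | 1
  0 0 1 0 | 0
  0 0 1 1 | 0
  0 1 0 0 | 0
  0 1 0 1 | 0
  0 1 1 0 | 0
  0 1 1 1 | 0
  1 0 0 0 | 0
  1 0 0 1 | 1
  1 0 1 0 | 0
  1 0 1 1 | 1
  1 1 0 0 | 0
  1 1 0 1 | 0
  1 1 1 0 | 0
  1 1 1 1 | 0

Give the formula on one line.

((d & ~b) & (a | ~c))

  ~b = 1111000011110000
  (d & ~b) = 0101000001010000
  ~c = 1100110011001100
  (a | ~c) = 1100110011111111
  ((d & ~b) & (a | ~c)) = 0100000001010000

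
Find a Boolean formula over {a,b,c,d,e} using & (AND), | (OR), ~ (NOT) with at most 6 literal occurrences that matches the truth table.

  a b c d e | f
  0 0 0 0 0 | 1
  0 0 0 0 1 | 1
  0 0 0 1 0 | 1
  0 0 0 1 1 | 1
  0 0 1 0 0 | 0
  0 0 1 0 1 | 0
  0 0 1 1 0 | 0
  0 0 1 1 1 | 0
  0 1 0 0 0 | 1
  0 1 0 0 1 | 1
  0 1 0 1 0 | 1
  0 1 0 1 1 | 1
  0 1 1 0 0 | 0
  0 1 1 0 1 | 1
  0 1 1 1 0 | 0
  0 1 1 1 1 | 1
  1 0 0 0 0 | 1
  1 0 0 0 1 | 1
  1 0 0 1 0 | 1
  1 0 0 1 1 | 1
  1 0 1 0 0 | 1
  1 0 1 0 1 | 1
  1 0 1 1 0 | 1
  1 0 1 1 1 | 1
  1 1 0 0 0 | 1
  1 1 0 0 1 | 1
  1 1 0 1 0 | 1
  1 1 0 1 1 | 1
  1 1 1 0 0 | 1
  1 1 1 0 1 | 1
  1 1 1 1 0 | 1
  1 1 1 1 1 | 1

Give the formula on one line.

((~c | a) | (b & e))

  ~c = 11110000111100001111000011110000
  (~c | a) = 11110000111100001111111111111111
  (b & e) = 00000000010101010000000001010101
  ((~c | a) | (b & e)) = 11110000111101011111111111111111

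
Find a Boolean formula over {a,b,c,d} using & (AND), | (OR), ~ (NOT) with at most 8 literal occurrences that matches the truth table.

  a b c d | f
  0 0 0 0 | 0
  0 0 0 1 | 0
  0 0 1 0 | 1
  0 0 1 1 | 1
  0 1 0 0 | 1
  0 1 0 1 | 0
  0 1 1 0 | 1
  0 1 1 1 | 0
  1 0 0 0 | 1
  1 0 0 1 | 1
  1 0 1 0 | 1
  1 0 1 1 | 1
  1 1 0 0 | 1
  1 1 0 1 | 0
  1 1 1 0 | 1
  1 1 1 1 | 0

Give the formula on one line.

  ~b = 1111000011110000
  ~d = 1010101010101010
  (~b | ~d) = 1111101011111010
  ~a = 1111111100000000
  (b & ~a) = 0000111100000000
  (~b & c) = 0011000000110000
  ((b & ~a) | (~b & c)) = 0011111100110000
  (a | ((b & ~a) | (~b & c))) = 0011111111111111
  ((~b | ~d) & (a | ((b & ~a) | (~b & c)))) = 0011101011111010

((~b | ~d) & (a | ((b & ~a) | (~b & c))))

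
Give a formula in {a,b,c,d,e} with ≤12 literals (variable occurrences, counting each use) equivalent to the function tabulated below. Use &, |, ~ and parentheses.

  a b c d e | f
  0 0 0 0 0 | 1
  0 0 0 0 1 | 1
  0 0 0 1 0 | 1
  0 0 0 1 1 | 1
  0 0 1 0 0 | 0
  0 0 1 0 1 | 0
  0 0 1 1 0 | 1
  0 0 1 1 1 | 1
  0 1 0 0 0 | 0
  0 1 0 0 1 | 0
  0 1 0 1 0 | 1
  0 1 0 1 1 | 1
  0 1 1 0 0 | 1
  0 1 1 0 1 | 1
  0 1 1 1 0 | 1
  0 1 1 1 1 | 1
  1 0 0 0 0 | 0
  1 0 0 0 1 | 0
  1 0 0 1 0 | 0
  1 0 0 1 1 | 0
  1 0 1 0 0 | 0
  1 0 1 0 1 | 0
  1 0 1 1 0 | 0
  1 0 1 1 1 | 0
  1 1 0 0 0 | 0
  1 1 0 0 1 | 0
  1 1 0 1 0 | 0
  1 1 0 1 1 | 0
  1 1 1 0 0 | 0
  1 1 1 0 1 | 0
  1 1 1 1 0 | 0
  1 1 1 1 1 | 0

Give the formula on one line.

((((~c | d) | b) | a) & (((~b | d) | (c | d)) & ~a))

  ~c = 11110000111100001111000011110000
  (~c | d) = 11110011111100111111001111110011
  ((~c | d) | b) = 11110011111111111111001111111111
  (((~c | d) | b) | a) = 11110011111111111111111111111111
  ~b = 11111111000000001111111100000000
  (~b | d) = 11111111001100111111111100110011
  (c | d) = 00111111001111110011111100111111
  ((~b | d) | (c | d)) = 11111111001111111111111100111111
  ~a = 11111111111111110000000000000000
  (((~b | d) | (c | d)) & ~a) = 11111111001111110000000000000000
  ((((~c | d) | b) | a) & (((~b | d) | (c | d)) & ~a)) = 11110011001111110000000000000000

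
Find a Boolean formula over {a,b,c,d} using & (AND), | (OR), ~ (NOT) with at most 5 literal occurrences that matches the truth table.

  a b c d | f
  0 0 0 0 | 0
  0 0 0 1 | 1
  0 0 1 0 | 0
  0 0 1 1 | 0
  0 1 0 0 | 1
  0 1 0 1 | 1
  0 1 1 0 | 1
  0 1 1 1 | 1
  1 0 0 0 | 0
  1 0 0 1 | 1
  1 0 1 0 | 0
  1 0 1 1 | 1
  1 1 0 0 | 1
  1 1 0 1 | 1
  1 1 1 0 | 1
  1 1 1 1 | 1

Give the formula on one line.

(b | ((a | ~c) & d))

  ~c = 1100110011001100
  (a | ~c) = 1100110011111111
  ((a | ~c) & d) = 0100010001010101
  (b | ((a | ~c) & d)) = 0100111101011111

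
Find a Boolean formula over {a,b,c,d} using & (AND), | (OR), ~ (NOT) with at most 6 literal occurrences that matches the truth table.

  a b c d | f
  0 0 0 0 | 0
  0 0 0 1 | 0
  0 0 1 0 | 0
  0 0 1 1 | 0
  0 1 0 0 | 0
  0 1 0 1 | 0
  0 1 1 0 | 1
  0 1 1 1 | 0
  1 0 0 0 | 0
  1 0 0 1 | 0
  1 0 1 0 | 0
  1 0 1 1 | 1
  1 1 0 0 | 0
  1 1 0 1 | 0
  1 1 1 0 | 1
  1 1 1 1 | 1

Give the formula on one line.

  ~d = 1010101010101010
  (~d | a) = 1010101011111111
  (b & c) = 0000001100000011
  ((b & c) | d) = 0101011101010111
  ((~d | a) & ((b & c) | d)) = 0000001001010111
  (c & ((~d | a) & ((b & c) | d))) = 0000001000010011

(c & ((~d | a) & ((b & c) | d)))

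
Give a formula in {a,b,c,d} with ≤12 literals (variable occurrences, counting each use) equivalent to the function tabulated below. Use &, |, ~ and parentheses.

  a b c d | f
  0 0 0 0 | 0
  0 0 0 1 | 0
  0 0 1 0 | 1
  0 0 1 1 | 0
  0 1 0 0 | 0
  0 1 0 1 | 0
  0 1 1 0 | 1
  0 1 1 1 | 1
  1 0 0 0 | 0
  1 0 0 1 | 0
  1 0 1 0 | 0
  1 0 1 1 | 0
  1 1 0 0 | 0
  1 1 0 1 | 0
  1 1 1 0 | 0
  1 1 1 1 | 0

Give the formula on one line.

((~a & (~b | (~a & c))) & (c & ((a | ~d) | (b & d))))

  ~a = 1111111100000000
  ~b = 1111000011110000
  (~a & c) = 0011001100000000
  (~b | (~a & c)) = 1111001111110000
  (~a & (~b | (~a & c))) = 1111001100000000
  ~d = 1010101010101010
  (a | ~d) = 1010101011111111
  (b & d) = 0000010100000101
  ((a | ~d) | (b & d)) = 1010111111111111
  (c & ((a | ~d) | (b & d))) = 0010001100110011
  ((~a & (~b | (~a & c))) & (c & ((a | ~d) | (b & d)))) = 0010001100000000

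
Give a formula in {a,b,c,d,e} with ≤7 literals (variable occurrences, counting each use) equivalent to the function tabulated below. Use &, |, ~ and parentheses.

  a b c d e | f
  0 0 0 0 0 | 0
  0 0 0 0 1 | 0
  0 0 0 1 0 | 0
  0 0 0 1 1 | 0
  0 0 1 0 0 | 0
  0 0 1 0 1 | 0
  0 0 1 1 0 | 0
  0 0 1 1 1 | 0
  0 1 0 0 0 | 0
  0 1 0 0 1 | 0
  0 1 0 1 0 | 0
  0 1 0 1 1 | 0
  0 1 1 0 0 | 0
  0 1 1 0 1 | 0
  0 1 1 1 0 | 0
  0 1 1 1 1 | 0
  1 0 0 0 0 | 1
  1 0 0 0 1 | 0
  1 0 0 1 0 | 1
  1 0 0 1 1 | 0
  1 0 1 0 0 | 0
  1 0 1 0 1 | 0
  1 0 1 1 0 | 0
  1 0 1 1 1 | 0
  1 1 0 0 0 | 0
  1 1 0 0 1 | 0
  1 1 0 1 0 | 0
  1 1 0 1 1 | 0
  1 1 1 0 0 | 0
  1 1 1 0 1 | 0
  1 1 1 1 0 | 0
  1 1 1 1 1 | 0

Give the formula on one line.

  ~e = 10101010101010101010101010101010
  ~a = 11111111111111110000000000000000
  ~b = 11111111000000001111111100000000
  ~c = 11110000111100001111000011110000
  (~b & ~c) = 11110000000000001111000000000000
  (~a | (~b & ~c)) = 11111111111111111111000000000000
  ((~a | (~b & ~c)) & a) = 00000000000000001111000000000000
  (~e & ((~a | (~b & ~c)) & a)) = 00000000000000001010000000000000

(~e & ((~a | (~b & ~c)) & a))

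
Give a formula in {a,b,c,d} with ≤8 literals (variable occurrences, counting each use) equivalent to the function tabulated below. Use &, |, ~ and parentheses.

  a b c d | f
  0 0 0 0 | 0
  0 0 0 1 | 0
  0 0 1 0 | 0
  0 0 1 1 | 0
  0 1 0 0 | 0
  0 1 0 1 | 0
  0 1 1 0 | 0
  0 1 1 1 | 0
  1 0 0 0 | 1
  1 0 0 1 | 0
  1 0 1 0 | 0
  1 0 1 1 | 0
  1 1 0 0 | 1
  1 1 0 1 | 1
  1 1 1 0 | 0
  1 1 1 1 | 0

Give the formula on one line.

(~c & (a & ((b | ~d) | (c | (~c & b)))))

  ~c = 1100110011001100
  ~d = 1010101010101010
  (b | ~d) = 1010111110101111
  (~c & b) = 0000110000001100
  (c | (~c & b)) = 0011111100111111
  ((b | ~d) | (c | (~c & b))) = 1011111110111111
  (a & ((b | ~d) | (c | (~c & b)))) = 0000000010111111
  (~c & (a & ((b | ~d) | (c | (~c & b))))) = 0000000010001100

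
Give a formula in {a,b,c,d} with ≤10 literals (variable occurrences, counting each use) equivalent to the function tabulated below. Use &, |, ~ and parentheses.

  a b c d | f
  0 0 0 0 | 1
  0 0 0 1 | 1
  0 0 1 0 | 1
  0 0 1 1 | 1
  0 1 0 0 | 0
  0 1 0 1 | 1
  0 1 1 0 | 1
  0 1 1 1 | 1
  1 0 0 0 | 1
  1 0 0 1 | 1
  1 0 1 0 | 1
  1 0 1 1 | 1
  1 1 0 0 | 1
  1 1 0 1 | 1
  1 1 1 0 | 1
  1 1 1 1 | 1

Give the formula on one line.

((((c & b) | a) | d) | ((d & b) | ~b))

  (c & b) = 0000001100000011
  ((c & b) | a) = 0000001111111111
  (((c & b) | a) | d) = 0101011111111111
  (d & b) = 0000010100000101
  ~b = 1111000011110000
  ((d & b) | ~b) = 1111010111110101
  ((((c & b) | a) | d) | ((d & b) | ~b)) = 1111011111111111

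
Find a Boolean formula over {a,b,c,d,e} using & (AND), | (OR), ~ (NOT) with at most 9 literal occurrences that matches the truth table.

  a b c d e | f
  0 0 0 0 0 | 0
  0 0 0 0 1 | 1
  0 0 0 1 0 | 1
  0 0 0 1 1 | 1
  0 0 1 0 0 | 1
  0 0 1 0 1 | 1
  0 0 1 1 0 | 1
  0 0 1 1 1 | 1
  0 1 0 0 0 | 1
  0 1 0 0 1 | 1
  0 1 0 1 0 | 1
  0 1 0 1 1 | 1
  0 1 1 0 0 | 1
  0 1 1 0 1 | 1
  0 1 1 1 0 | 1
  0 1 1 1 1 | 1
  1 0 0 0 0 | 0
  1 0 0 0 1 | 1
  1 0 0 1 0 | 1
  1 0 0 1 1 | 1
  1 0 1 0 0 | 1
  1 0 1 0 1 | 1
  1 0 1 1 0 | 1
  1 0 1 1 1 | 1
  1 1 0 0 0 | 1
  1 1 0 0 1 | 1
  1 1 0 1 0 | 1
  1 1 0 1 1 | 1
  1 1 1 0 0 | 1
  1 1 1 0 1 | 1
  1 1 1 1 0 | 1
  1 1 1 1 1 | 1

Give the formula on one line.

((c | (d & ~b)) | (d | (e | b)))

  ~b = 11111111000000001111111100000000
  (d & ~b) = 00110011000000000011001100000000
  (c | (d & ~b)) = 00111111000011110011111100001111
  (e | b) = 01010101111111110101010111111111
  (d | (e | b)) = 01110111111111110111011111111111
  ((c | (d & ~b)) | (d | (e | b))) = 01111111111111110111111111111111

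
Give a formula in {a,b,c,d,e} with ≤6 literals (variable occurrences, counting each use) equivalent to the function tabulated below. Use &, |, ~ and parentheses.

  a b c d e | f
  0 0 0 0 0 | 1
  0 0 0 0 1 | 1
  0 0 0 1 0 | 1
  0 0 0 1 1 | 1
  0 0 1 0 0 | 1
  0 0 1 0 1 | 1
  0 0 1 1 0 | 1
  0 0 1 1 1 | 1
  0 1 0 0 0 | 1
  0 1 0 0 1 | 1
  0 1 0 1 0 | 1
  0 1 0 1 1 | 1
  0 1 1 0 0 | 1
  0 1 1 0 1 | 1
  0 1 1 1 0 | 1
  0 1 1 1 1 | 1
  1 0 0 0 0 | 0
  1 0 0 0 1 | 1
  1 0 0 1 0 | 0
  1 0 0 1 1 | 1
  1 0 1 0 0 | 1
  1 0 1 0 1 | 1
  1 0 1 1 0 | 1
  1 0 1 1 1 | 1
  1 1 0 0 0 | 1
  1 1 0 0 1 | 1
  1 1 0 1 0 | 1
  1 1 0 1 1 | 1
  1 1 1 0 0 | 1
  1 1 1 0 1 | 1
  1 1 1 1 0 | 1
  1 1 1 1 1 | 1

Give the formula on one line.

((c & (~b | a)) | ((e | b) | ~a))

  ~b = 11111111000000001111111100000000
  (~b | a) = 11111111000000001111111111111111
  (c & (~b | a)) = 00001111000000000000111100001111
  (e | b) = 01010101111111110101010111111111
  ~a = 11111111111111110000000000000000
  ((e | b) | ~a) = 11111111111111110101010111111111
  ((c & (~b | a)) | ((e | b) | ~a)) = 11111111111111110101111111111111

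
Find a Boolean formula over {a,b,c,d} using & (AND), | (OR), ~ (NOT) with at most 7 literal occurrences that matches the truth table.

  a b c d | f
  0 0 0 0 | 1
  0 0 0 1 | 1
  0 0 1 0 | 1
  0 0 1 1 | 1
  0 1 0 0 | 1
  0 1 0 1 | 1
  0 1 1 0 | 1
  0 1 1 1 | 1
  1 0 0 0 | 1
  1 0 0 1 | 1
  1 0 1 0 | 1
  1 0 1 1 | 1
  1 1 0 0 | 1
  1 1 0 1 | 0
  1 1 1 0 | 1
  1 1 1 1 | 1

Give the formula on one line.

((((b & ~d) & a) | ~b) | (c | ~a))

  ~d = 1010101010101010
  (b & ~d) = 0000101000001010
  ((b & ~d) & a) = 0000000000001010
  ~b = 1111000011110000
  (((b & ~d) & a) | ~b) = 1111000011111010
  ~a = 1111111100000000
  (c | ~a) = 1111111100110011
  ((((b & ~d) & a) | ~b) | (c | ~a)) = 1111111111111011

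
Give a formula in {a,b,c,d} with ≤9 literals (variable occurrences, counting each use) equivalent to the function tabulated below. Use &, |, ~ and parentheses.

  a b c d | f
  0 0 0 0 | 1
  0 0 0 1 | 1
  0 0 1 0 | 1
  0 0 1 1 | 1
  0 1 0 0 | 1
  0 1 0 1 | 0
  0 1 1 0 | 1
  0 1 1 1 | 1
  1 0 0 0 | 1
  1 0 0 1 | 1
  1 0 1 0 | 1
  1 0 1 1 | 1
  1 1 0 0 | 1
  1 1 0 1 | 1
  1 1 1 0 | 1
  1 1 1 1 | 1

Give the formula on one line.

  (c | a) = 0011001111111111
  ~a = 1111111100000000
  (~a & d) = 0101010100000000
  ~b = 1111000011110000
  ((~a & d) & ~b) = 0101000000000000
  ~d = 1010101010101010
  (((~a & d) & ~b) | ~d) = 1111101010101010
  ((c | a) | (((~a & d) & ~b) | ~d)) = 1111101111111111

((c | a) | (((~a & d) & ~b) | ~d))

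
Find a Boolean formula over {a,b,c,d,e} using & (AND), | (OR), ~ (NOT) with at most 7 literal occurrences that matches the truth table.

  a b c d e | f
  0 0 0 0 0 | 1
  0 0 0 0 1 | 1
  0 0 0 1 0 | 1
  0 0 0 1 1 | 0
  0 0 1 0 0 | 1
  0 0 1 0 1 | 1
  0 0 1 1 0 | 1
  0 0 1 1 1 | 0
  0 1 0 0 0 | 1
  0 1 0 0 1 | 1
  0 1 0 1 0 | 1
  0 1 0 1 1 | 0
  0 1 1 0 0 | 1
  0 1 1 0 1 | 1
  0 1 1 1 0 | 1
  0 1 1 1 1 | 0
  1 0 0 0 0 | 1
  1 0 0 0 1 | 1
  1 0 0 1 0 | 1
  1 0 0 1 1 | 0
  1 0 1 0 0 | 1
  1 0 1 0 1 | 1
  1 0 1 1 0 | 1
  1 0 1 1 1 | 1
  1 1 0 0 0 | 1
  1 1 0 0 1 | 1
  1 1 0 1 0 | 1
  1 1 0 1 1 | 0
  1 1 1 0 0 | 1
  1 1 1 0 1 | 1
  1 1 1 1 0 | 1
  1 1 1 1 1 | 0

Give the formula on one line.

((~e | (~b & (((b & a) | c) & a))) | ~d)

  ~e = 10101010101010101010101010101010
  ~b = 11111111000000001111111100000000
  (b & a) = 00000000000000000000000011111111
  ((b & a) | c) = 00001111000011110000111111111111
  (((b & a) | c) & a) = 00000000000000000000111111111111
  (~b & (((b & a) | c) & a)) = 00000000000000000000111100000000
  (~e | (~b & (((b & a) | c) & a))) = 10101010101010101010111110101010
  ~d = 11001100110011001100110011001100
  ((~e | (~b & (((b & a) | c) & a))) | ~d) = 11101110111011101110111111101110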